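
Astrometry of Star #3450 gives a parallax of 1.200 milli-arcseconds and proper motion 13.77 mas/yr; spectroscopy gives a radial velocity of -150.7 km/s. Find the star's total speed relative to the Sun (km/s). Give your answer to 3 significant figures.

d = 1/p = 1/0.001200″ = 833.33 pc.
μ = 13.77 mas/yr = 0.01377 ″/yr.
v_t = 4.740 μ d = 4.740 × 0.01377 × 833.33 = 54.391 km/s.
v = √(v_r² + v_t²) = √((-150.7)² + 54.391²) = √25668.9 = 160.22 km/s.

160 km/s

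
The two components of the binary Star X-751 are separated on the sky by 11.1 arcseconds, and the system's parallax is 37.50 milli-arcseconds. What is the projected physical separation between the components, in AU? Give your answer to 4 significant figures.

296.0 AU

d = 1/p = 1/0.03750″ = 26.667 pc.
At distance d (pc), an angle of θ arcsec spans θ·d AU: s = 11.1 × 26.667 = 296 AU.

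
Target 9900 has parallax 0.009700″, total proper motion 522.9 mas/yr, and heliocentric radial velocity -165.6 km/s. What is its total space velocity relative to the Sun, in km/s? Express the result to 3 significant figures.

d = 1/p = 1/0.009700″ = 103.09 pc.
μ = 522.9 mas/yr = 0.5229 ″/yr.
v_t = 4.740 μ d = 4.740 × 0.5229 × 103.09 = 255.51 km/s.
v = √(v_r² + v_t²) = √((-165.6)² + 255.51²) = √92708.7 = 304.48 km/s.

304 km/s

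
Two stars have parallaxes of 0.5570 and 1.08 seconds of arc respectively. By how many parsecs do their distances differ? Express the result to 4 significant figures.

0.8694 pc

d_A = 1/0.5570″ = 1.7953 pc; d_B = 1/1.080″ = 0.92593 pc.
|d_B − d_A| = |0.92593 − 1.7953| = 0.86937 pc.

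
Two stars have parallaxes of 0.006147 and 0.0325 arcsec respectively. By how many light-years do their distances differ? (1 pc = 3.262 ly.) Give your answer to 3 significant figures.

430 ly

d_A = 1/0.006147″ = 162.68 pc; d_B = 1/0.03250″ = 30.769 pc.
|d_B − d_A| = |30.769 − 162.68| = 131.91 pc = 131.91 × 3.262 ly = 430.29 ly.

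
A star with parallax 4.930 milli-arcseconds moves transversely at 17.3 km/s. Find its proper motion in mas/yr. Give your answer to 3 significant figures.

d = 1/p = 1/0.004930″ = 202.84 pc.
μ = v_t / (4.74 d) = 17.3 / (4.74 × 202.84) = 17.3 / 961.46 = 0.017993 ″/yr = 17.993 mas/yr.

18.0 mas/yr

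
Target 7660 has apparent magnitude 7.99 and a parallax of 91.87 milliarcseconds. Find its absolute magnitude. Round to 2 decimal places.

M = 7.81

d = 1/p = 1/0.09187″ = 10.885 pc.
m − M = 5 log₁₀(10.885) − 5 = 5.1841 − 5 = 0.1841.
M = m − (m − M) = 7.99 − 0.1841 = 7.81.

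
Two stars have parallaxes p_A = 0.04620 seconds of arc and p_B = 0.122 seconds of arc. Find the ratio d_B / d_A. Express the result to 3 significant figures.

0.379

Since d = 1/p, d_B/d_A = p_A/p_B.
= 0.04620 / 0.122 = 0.37869.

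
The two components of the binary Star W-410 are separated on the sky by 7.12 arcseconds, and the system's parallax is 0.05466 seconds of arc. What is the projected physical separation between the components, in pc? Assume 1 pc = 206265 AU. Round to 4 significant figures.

d = 1/p = 1/0.05466″ = 18.295 pc.
At distance d (pc), an angle of θ arcsec spans θ·d AU: s = 7.12 × 18.295 = 130.26 AU.
= 130.26 / 206265 = 0.00063152 pc.

0.0006315 pc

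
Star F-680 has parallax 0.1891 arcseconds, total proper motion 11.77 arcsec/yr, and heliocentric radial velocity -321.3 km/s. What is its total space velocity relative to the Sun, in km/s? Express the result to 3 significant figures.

d = 1/p = 1/0.1891″ = 5.2882 pc.
v_t = 4.740 μ d = 4.740 × 11.77 × 5.2882 = 295.03 km/s.
v = √(v_r² + v_t²) = √((-321.3)² + 295.03²) = √190276 = 436.21 km/s.

436 km/s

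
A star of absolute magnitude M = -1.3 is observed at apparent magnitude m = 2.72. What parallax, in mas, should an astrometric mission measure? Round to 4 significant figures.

m − M = 2.72 − (-1.3) = 4.02.
d = 10^((m−M)/5 + 1) = 10^1.804 = 63.68 pc.
p = 1/d = 1/63.68 = 0.015704 arcsec = 15.704 mas.

15.70 mas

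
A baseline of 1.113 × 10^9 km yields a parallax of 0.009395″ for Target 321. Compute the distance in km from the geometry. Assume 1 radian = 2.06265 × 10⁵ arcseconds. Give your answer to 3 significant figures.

2.44 × 10^16 km

θ = 0.009395″ = 0.009395/206265 = 4.5548 × 10^-8 rad.
d = B/θ = (1.113 × 10^9) / (4.5548 × 10^-8) = 2.4436 × 10^16 km.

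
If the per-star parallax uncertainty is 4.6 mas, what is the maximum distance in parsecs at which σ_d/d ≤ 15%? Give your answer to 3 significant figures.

32.6 pc

σ_d/d = σ_p/p, so the condition is σ_p/p ≤ 0.15, i.e. p ≥ σ_p/0.15.
p_min = 4.6/0.15 = 30.667 mas = 0.030667 arcsec.
d_max = 1/p_min = 1/0.030667 = 32.608 pc.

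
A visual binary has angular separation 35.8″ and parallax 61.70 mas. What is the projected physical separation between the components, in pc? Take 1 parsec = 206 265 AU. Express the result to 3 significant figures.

d = 1/p = 1/0.06170″ = 16.207 pc.
At distance d (pc), an angle of θ arcsec spans θ·d AU: s = 35.8 × 16.207 = 580.21 AU.
= 580.21 / 206265 = 0.0028129 pc.

0.00281 pc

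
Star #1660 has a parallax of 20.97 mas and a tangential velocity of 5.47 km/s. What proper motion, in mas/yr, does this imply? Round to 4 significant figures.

d = 1/p = 1/0.02097″ = 47.687 pc.
μ = v_t / (4.74 d) = 5.47 / (4.74 × 47.687) = 5.47 / 226.04 = 0.024199 ″/yr = 24.199 mas/yr.

24.20 mas/yr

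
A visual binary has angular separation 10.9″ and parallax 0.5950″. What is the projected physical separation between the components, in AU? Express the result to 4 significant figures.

18.32 AU

d = 1/p = 1/0.5950″ = 1.6807 pc.
At distance d (pc), an angle of θ arcsec spans θ·d AU: s = 10.9 × 1.6807 = 18.32 AU.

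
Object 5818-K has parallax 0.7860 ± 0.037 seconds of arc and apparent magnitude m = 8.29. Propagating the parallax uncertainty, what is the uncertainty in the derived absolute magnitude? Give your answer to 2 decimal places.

M = m − 5 log₁₀ d + 5 = m + 5 log₁₀ p + 5, so ∂M/∂p = 5/(p ln 10).
σ_M = (5/ln 10) · (σ_p/p) = 2.1715 × 0.037/0.7860 = 2.1715 × 0.047074 = 0.10222.

σ_M = 0.10 mag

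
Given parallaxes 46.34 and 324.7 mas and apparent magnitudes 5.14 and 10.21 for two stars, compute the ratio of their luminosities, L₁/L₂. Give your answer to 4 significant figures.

L₁/L₂ = 5237

d₁ = 1/p₁ = 1/0.04634″ = 21.58 pc; d₂ = 1/p₂ = 1/0.3247″ = 3.0798 pc.
M₁ = m₁ − 5 log₁₀ d₁ + 5 = 5.14 − 6.6703 + 5 = 3.4697.
M₂ = 10.21 − 2.4426 + 5 = 12.7674.
L₁/L₂ = 10^(0.4(M₂ − M₁)) = 10^(0.4 × 9.2977) = 10^3.71908 = 5237.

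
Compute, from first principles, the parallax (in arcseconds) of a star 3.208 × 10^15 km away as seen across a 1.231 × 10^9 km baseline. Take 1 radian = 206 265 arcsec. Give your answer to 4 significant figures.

0.07915 arcsec

θ ≈ B/d = (1.231 × 10^9) / (3.208 × 10^15) = 3.8373 × 10^-7 rad.
In arcseconds: 3.8373 × 10^-7 × 206265 = 0.07915″.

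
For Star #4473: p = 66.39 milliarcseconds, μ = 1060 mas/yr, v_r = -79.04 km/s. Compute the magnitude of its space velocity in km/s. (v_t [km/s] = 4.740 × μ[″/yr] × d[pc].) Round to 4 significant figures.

d = 1/p = 1/0.06639″ = 15.063 pc.
μ = 1060 mas/yr = 1.060 ″/yr.
v_t = 4.740 μ d = 4.740 × 1.060 × 15.063 = 75.683 km/s.
v = √(v_r² + v_t²) = √((-79.04)² + 75.683²) = √11975.2 = 109.43 km/s.

109.4 km/s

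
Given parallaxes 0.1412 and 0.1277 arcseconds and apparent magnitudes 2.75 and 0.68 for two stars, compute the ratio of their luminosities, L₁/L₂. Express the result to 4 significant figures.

d₁ = 1/p₁ = 1/0.1412″ = 7.0822 pc; d₂ = 1/p₂ = 1/0.1277″ = 7.8309 pc.
M₁ = m₁ − 5 log₁₀ d₁ + 5 = 2.75 − 4.2508 + 5 = 3.4992.
M₂ = 0.68 − 4.4691 + 5 = 1.2109.
L₁/L₂ = 10^(0.4(M₂ − M₁)) = 10^(0.4 × (-2.2883)) = 10^(-0.91532) = 0.12153.

L₁/L₂ = 0.1215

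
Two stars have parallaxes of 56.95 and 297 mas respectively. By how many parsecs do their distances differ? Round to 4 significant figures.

14.19 pc

d_A = 1/0.05695″ = 17.559 pc; d_B = 1/0.2970″ = 3.367 pc.
|d_B − d_A| = |3.367 − 17.559| = 14.192 pc.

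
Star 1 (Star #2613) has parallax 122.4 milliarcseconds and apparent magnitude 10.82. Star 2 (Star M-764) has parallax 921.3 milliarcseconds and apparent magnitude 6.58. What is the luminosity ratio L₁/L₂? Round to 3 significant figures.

L₁/L₂ = 1.14

d₁ = 1/p₁ = 1/0.1224″ = 8.1699 pc; d₂ = 1/p₂ = 1/0.9213″ = 1.0854 pc.
M₁ = m₁ − 5 log₁₀ d₁ + 5 = 10.82 − 4.5611 + 5 = 11.2589.
M₂ = 6.58 − 0.1779 + 5 = 11.4021.
L₁/L₂ = 10^(0.4(M₂ − M₁)) = 10^(0.4 × 0.1432) = 10^0.05728 = 1.141.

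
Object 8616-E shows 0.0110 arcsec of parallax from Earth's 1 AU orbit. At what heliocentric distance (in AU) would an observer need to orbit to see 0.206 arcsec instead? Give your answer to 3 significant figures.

Parallax scales linearly with baseline: p ∝ B, so B = p_target / p_Earth × 1 AU.
B = 0.206 / 0.0110 = 18.727 AU.

18.7 AU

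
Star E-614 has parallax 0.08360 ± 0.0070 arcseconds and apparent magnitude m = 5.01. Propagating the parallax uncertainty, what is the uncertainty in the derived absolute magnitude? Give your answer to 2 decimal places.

M = m − 5 log₁₀ d + 5 = m + 5 log₁₀ p + 5, so ∂M/∂p = 5/(p ln 10).
σ_M = (5/ln 10) · (σ_p/p) = 2.1715 × 0.0070/0.08360 = 2.1715 × 0.083732 = 0.18182.

σ_M = 0.18 mag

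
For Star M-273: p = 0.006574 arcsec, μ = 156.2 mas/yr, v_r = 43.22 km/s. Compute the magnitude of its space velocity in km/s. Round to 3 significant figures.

d = 1/p = 1/0.006574″ = 152.11 pc.
μ = 156.2 mas/yr = 0.1562 ″/yr.
v_t = 4.740 μ d = 4.740 × 0.1562 × 152.11 = 112.62 km/s.
v = √(v_r² + v_t²) = √(43.22² + 112.62²) = √14551.2 = 120.63 km/s.

121 km/s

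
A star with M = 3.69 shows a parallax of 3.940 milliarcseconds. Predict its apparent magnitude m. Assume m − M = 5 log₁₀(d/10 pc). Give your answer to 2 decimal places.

d = 1/p = 1/0.003940″ = 253.81 pc.
m − M = 5 log₁₀ d − 5 = 5 log₁₀(253.81) − 5 = 12.0225 − 5 = 7.0225.
m = M + (m − M) = 3.69 + 7.0225 = 10.71.

m = 10.71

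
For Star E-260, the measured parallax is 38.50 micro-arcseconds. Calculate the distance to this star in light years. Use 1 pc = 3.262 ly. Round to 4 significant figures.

p = 38.50 micro-arcseconds = 0.00003850 arcsec.
d = 1/p = 1/0.00003850 = 25974 pc.
In light-years: 25974 × 3.262 = 84727 ly.

84730 light years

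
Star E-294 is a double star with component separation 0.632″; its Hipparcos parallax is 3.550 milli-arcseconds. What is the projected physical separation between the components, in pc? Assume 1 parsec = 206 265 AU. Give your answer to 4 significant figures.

d = 1/p = 1/0.003550″ = 281.69 pc.
At distance d (pc), an angle of θ arcsec spans θ·d AU: s = 0.632 × 281.69 = 178.03 AU.
= 178.03 / 206265 = 0.00086311 pc.

0.0008631 pc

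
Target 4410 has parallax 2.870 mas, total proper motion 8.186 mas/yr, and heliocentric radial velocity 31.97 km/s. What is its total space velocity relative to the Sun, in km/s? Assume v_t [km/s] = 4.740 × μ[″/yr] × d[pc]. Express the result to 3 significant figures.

d = 1/p = 1/0.002870″ = 348.43 pc.
μ = 8.186 mas/yr = 0.008186 ″/yr.
v_t = 4.740 μ d = 4.740 × 0.008186 × 348.43 = 13.52 km/s.
v = √(v_r² + v_t²) = √(31.97² + 13.52²) = √1204.87 = 34.711 km/s.

34.7 km/s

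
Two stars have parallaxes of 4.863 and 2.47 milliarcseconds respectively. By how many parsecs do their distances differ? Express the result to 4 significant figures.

199.2 pc

d_A = 1/0.004863″ = 205.63 pc; d_B = 1/0.002470″ = 404.86 pc.
|d_B − d_A| = |404.86 − 205.63| = 199.23 pc.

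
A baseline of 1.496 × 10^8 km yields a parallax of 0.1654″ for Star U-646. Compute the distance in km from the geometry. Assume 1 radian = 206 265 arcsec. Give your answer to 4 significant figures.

θ = 0.1654″ = 0.1654/206265 = 8.0188 × 10^-7 rad.
d = B/θ = (1.496 × 10^8) / (8.0188 × 10^-7) = 1.8656 × 10^14 km.

1.866 × 10^14 km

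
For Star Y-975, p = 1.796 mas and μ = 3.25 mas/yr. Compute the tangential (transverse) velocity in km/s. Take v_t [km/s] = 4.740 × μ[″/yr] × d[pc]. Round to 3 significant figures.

d = 1/p = 1/0.001796″ = 556.79 pc.
μ = 3.25 mas/yr = 0.00325 ″/yr.
v_t = 4.74 × μ × d = 4.74 × 0.00325 × 556.79 = 8.5773 km/s.

8.58 km/s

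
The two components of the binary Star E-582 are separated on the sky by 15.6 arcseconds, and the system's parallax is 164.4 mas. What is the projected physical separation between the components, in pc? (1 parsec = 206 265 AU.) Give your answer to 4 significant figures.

0.0004600 pc

d = 1/p = 1/0.1644″ = 6.0827 pc.
At distance d (pc), an angle of θ arcsec spans θ·d AU: s = 15.6 × 6.0827 = 94.89 AU.
= 94.89 / 206265 = 0.00046004 pc.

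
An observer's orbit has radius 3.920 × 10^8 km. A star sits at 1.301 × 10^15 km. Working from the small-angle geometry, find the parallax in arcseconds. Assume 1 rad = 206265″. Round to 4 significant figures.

θ ≈ B/d = (3.920 × 10^8) / (1.301 × 10^15) = 3.0131 × 10^-7 rad.
In arcseconds: 3.0131 × 10^-7 × 206265 = 0.06215″.

0.06215 arcsec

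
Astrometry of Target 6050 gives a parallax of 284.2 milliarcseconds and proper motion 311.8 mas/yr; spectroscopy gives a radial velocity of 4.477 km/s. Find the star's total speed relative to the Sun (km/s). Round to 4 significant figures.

6.862 km/s

d = 1/p = 1/0.2842″ = 3.5186 pc.
μ = 311.8 mas/yr = 0.3118 ″/yr.
v_t = 4.740 μ d = 4.740 × 0.3118 × 3.5186 = 5.2003 km/s.
v = √(v_r² + v_t²) = √(4.477² + 5.2003²) = √47.0866 = 6.862 km/s.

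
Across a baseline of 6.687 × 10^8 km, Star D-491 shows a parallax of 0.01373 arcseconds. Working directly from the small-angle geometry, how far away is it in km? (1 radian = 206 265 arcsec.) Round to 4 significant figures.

θ = 0.01373″ = 0.01373/206265 = 6.6565 × 10^-8 rad.
d = B/θ = (6.687 × 10^8) / (6.6565 × 10^-8) = 1.0046 × 10^16 km.

1.005 × 10^16 km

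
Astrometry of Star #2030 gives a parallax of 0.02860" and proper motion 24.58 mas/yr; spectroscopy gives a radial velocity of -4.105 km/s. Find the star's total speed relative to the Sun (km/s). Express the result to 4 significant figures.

d = 1/p = 1/0.02860″ = 34.965 pc.
μ = 24.58 mas/yr = 0.02458 ″/yr.
v_t = 4.740 μ d = 4.740 × 0.02458 × 34.965 = 4.0737 km/s.
v = √(v_r² + v_t²) = √((-4.105)² + 4.0737²) = √33.4461 = 5.7833 km/s.

5.783 km/s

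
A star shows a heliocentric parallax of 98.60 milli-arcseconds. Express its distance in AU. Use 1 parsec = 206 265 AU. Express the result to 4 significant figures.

p = 98.60 milli-arcseconds = 0.09860 arcsec.
d = 1/p = 1/0.09860 = 10.142 pc.
In AU: 10.142 × 206265 = 2.0919 × 10^6 AU.

2.092 × 10^6 AU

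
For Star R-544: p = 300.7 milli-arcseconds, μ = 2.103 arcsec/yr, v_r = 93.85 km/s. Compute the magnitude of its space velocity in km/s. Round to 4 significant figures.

d = 1/p = 1/0.3007″ = 3.3256 pc.
v_t = 4.740 μ d = 4.740 × 2.103 × 3.3256 = 33.15 km/s.
v = √(v_r² + v_t²) = √(93.85² + 33.15²) = √9906.75 = 99.533 km/s.

99.53 km/s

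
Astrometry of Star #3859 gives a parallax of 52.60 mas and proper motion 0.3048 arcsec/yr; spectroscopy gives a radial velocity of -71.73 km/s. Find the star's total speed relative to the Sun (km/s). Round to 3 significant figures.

76.8 km/s

d = 1/p = 1/0.05260″ = 19.011 pc.
v_t = 4.740 μ d = 4.740 × 0.3048 × 19.011 = 27.466 km/s.
v = √(v_r² + v_t²) = √((-71.73)² + 27.466²) = √5899.57 = 76.809 km/s.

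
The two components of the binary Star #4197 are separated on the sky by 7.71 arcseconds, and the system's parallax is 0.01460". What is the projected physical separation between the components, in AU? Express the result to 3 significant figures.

528 AU

d = 1/p = 1/0.01460″ = 68.493 pc.
At distance d (pc), an angle of θ arcsec spans θ·d AU: s = 7.71 × 68.493 = 528.08 AU.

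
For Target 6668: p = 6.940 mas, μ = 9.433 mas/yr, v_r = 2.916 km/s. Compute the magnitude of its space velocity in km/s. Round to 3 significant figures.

d = 1/p = 1/0.006940″ = 144.09 pc.
μ = 9.433 mas/yr = 0.009433 ″/yr.
v_t = 4.740 μ d = 4.740 × 0.009433 × 144.09 = 6.4426 km/s.
v = √(v_r² + v_t²) = √(2.916² + 6.4426²) = √50.0102 = 7.0718 km/s.

7.07 km/s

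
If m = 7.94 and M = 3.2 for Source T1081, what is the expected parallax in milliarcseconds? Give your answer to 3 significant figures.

11.3 mas

m − M = 7.94 − 3.2 = 4.74.
d = 10^((m−M)/5 + 1) = 10^1.948 = 88.716 pc.
p = 1/d = 1/88.716 = 0.011272 arcsec = 11.272 mas.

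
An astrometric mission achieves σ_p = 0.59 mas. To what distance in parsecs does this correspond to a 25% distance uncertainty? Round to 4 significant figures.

σ_d/d = σ_p/p, so the condition is σ_p/p ≤ 0.25, i.e. p ≥ σ_p/0.25.
p_min = 0.59/0.25 = 2.36 mas = 0.00236 arcsec.
d_max = 1/p_min = 1/0.00236 = 423.73 pc.

423.7 pc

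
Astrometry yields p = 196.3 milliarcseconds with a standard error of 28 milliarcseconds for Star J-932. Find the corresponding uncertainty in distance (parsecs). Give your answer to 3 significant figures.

0.727 pc

d = 1/p, so σ_d = σ_p / p².
σ_d = 0.0280 / (0.1963)² = 0.0280 / 0.038534 = 0.72663 pc.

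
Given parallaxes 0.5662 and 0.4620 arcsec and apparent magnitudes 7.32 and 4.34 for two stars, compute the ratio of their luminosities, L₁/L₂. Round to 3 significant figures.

d₁ = 1/p₁ = 1/0.5662″ = 1.7662 pc; d₂ = 1/p₂ = 1/0.4620″ = 2.1645 pc.
M₁ = m₁ − 5 log₁₀ d₁ + 5 = 7.32 − 1.2352 + 5 = 11.0848.
M₂ = 4.34 − 1.6768 + 5 = 7.6632.
L₁/L₂ = 10^(0.4(M₂ − M₁)) = 10^(0.4 × (-3.4216)) = 10^(-1.36864) = 0.042792.

L₁/L₂ = 0.0428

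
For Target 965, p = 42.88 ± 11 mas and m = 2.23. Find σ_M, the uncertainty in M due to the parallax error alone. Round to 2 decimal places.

σ_M = 0.56 mag

M = m − 5 log₁₀ d + 5 = m + 5 log₁₀ p + 5, so ∂M/∂p = 5/(p ln 10).
σ_M = (5/ln 10) · (σ_p/p) = 2.1715 × 11/42.88 = 2.1715 × 0.25653 = 0.55705.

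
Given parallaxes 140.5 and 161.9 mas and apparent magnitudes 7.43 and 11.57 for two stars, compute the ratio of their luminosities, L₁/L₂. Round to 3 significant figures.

d₁ = 1/p₁ = 1/0.1405″ = 7.1174 pc; d₂ = 1/p₂ = 1/0.1619″ = 6.1767 pc.
M₁ = m₁ − 5 log₁₀ d₁ + 5 = 7.43 − 4.2616 + 5 = 8.1684.
M₂ = 11.57 − 3.9538 + 5 = 12.6162.
L₁/L₂ = 10^(0.4(M₂ − M₁)) = 10^(0.4 × 4.4478) = 10^1.77912 = 60.134.

L₁/L₂ = 60.1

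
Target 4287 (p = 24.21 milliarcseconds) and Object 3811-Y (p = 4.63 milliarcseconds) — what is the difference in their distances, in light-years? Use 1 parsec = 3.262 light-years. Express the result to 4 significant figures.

d_A = 1/0.02421″ = 41.305 pc; d_B = 1/0.004630″ = 215.98 pc.
|d_B − d_A| = |215.98 − 41.305| = 174.68 pc = 174.68 × 3.262 ly = 569.81 ly.

569.8 ly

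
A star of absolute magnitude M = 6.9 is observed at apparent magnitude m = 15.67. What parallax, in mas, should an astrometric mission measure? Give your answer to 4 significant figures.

1.762 mas

m − M = 15.67 − 6.9 = 8.77.
d = 10^((m−M)/5 + 1) = 10^2.754 = 567.54 pc.
p = 1/d = 1/567.54 = 0.001762 arcsec = 1.762 mas.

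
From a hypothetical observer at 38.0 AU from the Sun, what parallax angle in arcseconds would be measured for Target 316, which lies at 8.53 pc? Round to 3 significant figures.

p (arcsec) = B (AU) / d (pc).
p = 38.0 / 8.53 = 4.4549 arcsec.

4.45 arcsec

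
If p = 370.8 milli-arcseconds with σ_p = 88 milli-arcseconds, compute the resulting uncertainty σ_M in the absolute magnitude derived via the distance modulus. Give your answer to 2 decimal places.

M = m − 5 log₁₀ d + 5 = m + 5 log₁₀ p + 5, so ∂M/∂p = 5/(p ln 10).
σ_M = (5/ln 10) · (σ_p/p) = 2.1715 × 88/370.8 = 2.1715 × 0.23732 = 0.51534.

σ_M = 0.52 mag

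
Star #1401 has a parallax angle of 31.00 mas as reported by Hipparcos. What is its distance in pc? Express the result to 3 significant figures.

32.3 pc

p = 31.00 mas = 0.03100 arcsec.
d = 1/p = 1/0.03100 = 32.258 pc.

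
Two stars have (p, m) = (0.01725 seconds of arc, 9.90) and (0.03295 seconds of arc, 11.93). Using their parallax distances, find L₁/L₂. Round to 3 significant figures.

d₁ = 1/p₁ = 1/0.01725″ = 57.971 pc; d₂ = 1/p₂ = 1/0.03295″ = 30.349 pc.
M₁ = m₁ − 5 log₁₀ d₁ + 5 = 9.90 − 8.8161 + 5 = 6.0839.
M₂ = 11.93 − 7.4107 + 5 = 9.5193.
L₁/L₂ = 10^(0.4(M₂ − M₁)) = 10^(0.4 × 3.4354) = 10^1.37416 = 23.668.

L₁/L₂ = 23.7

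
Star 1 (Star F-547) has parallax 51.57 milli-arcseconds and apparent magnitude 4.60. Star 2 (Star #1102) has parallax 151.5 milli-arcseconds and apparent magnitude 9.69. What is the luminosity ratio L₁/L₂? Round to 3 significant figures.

L₁/L₂ = 938

d₁ = 1/p₁ = 1/0.05157″ = 19.391 pc; d₂ = 1/p₂ = 1/0.1515″ = 6.6007 pc.
M₁ = m₁ − 5 log₁₀ d₁ + 5 = 4.60 − 6.4380 + 5 = 3.1620.
M₂ = 9.69 − 4.0979 + 5 = 10.5921.
L₁/L₂ = 10^(0.4(M₂ − M₁)) = 10^(0.4 × 7.4301) = 10^2.97204 = 937.65.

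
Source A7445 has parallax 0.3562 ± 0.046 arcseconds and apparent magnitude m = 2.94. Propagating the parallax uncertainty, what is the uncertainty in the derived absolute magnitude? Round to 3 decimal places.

M = m − 5 log₁₀ d + 5 = m + 5 log₁₀ p + 5, so ∂M/∂p = 5/(p ln 10).
σ_M = (5/ln 10) · (σ_p/p) = 2.1715 × 0.046/0.3562 = 2.1715 × 0.12914 = 0.28043.

σ_M = 0.280 mag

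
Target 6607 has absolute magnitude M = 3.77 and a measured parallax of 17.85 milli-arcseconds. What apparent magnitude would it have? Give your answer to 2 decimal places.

m = 7.51

d = 1/p = 1/0.01785″ = 56.022 pc.
m − M = 5 log₁₀ d − 5 = 5 log₁₀(56.022) − 5 = 8.7418 − 5 = 3.7418.
m = M + (m − M) = 3.77 + 3.7418 = 7.51.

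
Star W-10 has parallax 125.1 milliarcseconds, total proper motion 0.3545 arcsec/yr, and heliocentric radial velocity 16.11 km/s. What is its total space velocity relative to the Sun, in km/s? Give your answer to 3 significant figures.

d = 1/p = 1/0.1251″ = 7.9936 pc.
v_t = 4.740 μ d = 4.740 × 0.3545 × 7.9936 = 13.432 km/s.
v = √(v_r² + v_t²) = √(16.11² + 13.432²) = √439.951 = 20.975 km/s.

21.0 km/s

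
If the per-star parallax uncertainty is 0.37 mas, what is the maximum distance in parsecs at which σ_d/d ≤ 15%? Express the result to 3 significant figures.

405 pc

σ_d/d = σ_p/p, so the condition is σ_p/p ≤ 0.15, i.e. p ≥ σ_p/0.15.
p_min = 0.37/0.15 = 2.4667 mas = 0.0024667 arcsec.
d_max = 1/p_min = 1/0.0024667 = 405.4 pc.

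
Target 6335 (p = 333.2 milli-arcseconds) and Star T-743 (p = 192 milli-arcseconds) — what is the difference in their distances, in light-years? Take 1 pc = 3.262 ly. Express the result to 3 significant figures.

7.20 ly

d_A = 1/0.3332″ = 3.0012 pc; d_B = 1/0.1920″ = 5.2083 pc.
|d_B − d_A| = |5.2083 − 3.0012| = 2.2071 pc = 2.2071 × 3.262 ly = 7.1996 ly.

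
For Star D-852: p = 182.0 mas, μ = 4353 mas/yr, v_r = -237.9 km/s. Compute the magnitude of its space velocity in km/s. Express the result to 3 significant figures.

264 km/s

d = 1/p = 1/0.1820″ = 5.4945 pc.
μ = 4353 mas/yr = 4.353 ″/yr.
v_t = 4.740 μ d = 4.740 × 4.353 × 5.4945 = 113.37 km/s.
v = √(v_r² + v_t²) = √((-237.9)² + 113.37²) = √69449.2 = 263.53 km/s.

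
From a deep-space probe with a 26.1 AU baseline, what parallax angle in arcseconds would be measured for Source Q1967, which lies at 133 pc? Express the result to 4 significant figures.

0.1962 arcsec

p (arcsec) = B (AU) / d (pc).
p = 26.1 / 133 = 0.19624 arcsec.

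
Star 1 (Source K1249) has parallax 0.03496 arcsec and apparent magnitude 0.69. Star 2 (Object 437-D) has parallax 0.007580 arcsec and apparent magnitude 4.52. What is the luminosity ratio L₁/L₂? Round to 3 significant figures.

d₁ = 1/p₁ = 1/0.03496″ = 28.604 pc; d₂ = 1/p₂ = 1/0.007580″ = 131.93 pc.
M₁ = m₁ − 5 log₁₀ d₁ + 5 = 0.69 − 7.2821 + 5 = -1.5921.
M₂ = 4.52 − 10.6017 + 5 = -1.0817.
L₁/L₂ = 10^(0.4(M₂ − M₁)) = 10^(0.4 × 0.5104) = 10^0.20416 = 1.6001.

L₁/L₂ = 1.60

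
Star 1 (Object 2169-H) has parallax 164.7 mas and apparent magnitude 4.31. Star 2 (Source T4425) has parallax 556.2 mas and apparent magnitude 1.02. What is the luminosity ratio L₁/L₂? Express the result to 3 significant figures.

L₁/L₂ = 0.551

d₁ = 1/p₁ = 1/0.1647″ = 6.0716 pc; d₂ = 1/p₂ = 1/0.5562″ = 1.7979 pc.
M₁ = m₁ − 5 log₁₀ d₁ + 5 = 4.31 − 3.9165 + 5 = 5.3935.
M₂ = 1.02 − 1.2738 + 5 = 4.7462.
L₁/L₂ = 10^(0.4(M₂ − M₁)) = 10^(0.4 × (-0.6473)) = 10^(-0.25892) = 0.55091.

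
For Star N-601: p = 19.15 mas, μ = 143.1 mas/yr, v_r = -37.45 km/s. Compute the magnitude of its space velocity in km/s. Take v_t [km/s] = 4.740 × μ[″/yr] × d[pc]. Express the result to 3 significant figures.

d = 1/p = 1/0.01915″ = 52.219 pc.
μ = 143.1 mas/yr = 0.1431 ″/yr.
v_t = 4.740 μ d = 4.740 × 0.1431 × 52.219 = 35.42 km/s.
v = √(v_r² + v_t²) = √((-37.45)² + 35.42²) = √2657.08 = 51.547 km/s.

51.5 km/s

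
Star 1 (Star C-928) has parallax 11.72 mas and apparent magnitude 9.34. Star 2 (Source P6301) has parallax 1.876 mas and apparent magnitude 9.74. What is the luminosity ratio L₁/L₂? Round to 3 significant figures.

L₁/L₂ = 0.0370

d₁ = 1/p₁ = 1/0.01172″ = 85.324 pc; d₂ = 1/p₂ = 1/0.001876″ = 533.05 pc.
M₁ = m₁ − 5 log₁₀ d₁ + 5 = 9.34 − 9.6554 + 5 = 4.6846.
M₂ = 9.74 − 13.6338 + 5 = 1.1062.
L₁/L₂ = 10^(0.4(M₂ − M₁)) = 10^(0.4 × (-3.5784)) = 10^(-1.43136) = 0.037037.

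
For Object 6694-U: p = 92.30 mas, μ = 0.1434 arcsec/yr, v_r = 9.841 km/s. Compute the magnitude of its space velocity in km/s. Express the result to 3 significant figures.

d = 1/p = 1/0.09230″ = 10.834 pc.
v_t = 4.740 μ d = 4.740 × 0.1434 × 10.834 = 7.364 km/s.
v = √(v_r² + v_t²) = √(9.841² + 7.364²) = √151.074 = 12.291 km/s.

12.3 km/s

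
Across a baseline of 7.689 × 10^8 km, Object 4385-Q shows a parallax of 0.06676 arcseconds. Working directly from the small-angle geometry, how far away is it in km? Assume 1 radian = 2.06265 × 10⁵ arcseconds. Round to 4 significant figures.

θ = 0.06676″ = 0.06676/206265 = 3.2366 × 10^-7 rad.
d = B/θ = (7.689 × 10^8) / (3.2366 × 10^-7) = 2.3756 × 10^15 km.

2.376 × 10^15 km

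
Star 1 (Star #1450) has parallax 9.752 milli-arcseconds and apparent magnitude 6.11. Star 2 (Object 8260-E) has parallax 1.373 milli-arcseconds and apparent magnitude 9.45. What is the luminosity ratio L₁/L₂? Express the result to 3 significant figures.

d₁ = 1/p₁ = 1/0.009752″ = 102.54 pc; d₂ = 1/p₂ = 1/0.001373″ = 728.33 pc.
M₁ = m₁ − 5 log₁₀ d₁ + 5 = 6.11 − 10.0545 + 5 = 1.0555.
M₂ = 9.45 − 14.3116 + 5 = 0.1384.
L₁/L₂ = 10^(0.4(M₂ − M₁)) = 10^(0.4 × (-0.9171)) = 10^(-0.36684) = 0.42969.

L₁/L₂ = 0.430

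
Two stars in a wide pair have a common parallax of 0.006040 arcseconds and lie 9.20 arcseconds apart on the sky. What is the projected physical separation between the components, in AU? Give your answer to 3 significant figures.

d = 1/p = 1/0.006040″ = 165.56 pc.
At distance d (pc), an angle of θ arcsec spans θ·d AU: s = 9.20 × 165.56 = 1523.2 AU.

1520 AU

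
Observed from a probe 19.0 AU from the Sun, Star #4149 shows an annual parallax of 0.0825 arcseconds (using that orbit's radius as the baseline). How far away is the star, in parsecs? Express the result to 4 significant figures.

With baseline B (in AU) and parallax p (in arcsec), d = B/p parsecs.
d = 19.0 / 0.0825 = 230.3 pc.

230.3 pc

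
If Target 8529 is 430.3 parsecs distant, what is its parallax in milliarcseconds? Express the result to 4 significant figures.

2.324 mas

p = 1/d = 1/430.3 = 0.002324 arcsec.
= 0.002324 × 1000 = 2.324 mas.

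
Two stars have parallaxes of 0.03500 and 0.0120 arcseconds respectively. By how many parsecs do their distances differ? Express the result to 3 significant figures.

d_A = 1/0.03500″ = 28.571 pc; d_B = 1/0.01200″ = 83.333 pc.
|d_B − d_A| = |83.333 − 28.571| = 54.762 pc.

54.8 pc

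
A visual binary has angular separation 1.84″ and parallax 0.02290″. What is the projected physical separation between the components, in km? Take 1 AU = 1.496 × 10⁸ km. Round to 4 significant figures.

d = 1/p = 1/0.02290″ = 43.668 pc.
At distance d (pc), an angle of θ arcsec spans θ·d AU: s = 1.84 × 43.668 = 80.349 AU.
= 80.349 × 1.496 × 10⁸ km = 1.2020 × 10^10 km.

1.202 × 10^10 km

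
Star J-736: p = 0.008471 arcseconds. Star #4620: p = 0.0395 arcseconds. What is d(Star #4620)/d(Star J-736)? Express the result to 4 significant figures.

Since d = 1/p, d_B/d_A = p_A/p_B.
= 0.008471 / 0.0395 = 0.21446.

0.2145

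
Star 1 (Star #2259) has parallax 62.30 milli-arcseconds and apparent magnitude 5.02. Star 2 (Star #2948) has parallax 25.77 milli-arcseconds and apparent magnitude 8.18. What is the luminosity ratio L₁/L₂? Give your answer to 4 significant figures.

L₁/L₂ = 3.142

d₁ = 1/p₁ = 1/0.06230″ = 16.051 pc; d₂ = 1/p₂ = 1/0.02577″ = 38.805 pc.
M₁ = m₁ − 5 log₁₀ d₁ + 5 = 5.02 − 6.0275 + 5 = 3.9925.
M₂ = 8.18 − 7.9444 + 5 = 5.2356.
L₁/L₂ = 10^(0.4(M₂ − M₁)) = 10^(0.4 × 1.2431) = 10^0.49724 = 3.1422.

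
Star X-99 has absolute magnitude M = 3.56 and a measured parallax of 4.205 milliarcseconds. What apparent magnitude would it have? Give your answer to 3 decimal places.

m = 10.441

d = 1/p = 1/0.004205″ = 237.81 pc.
m − M = 5 log₁₀ d − 5 = 5 log₁₀(237.81) − 5 = 11.8812 − 5 = 6.8812.
m = M + (m − M) = 3.56 + 6.8812 = 10.441.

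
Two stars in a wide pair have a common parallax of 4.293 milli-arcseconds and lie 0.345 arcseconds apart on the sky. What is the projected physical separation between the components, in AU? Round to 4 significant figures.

80.36 AU

d = 1/p = 1/0.004293″ = 232.94 pc.
At distance d (pc), an angle of θ arcsec spans θ·d AU: s = 0.345 × 232.94 = 80.364 AU.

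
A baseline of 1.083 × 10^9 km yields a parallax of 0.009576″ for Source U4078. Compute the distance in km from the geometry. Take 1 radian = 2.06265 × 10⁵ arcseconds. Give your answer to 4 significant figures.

2.333 × 10^16 km

θ = 0.009576″ = 0.009576/206265 = 4.6426 × 10^-8 rad.
d = B/θ = (1.083 × 10^9) / (4.6426 × 10^-8) = 2.3327 × 10^16 km.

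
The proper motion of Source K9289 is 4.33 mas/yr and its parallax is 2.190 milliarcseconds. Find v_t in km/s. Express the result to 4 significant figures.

9.372 km/s

d = 1/p = 1/0.002190″ = 456.62 pc.
μ = 4.33 mas/yr = 0.00433 ″/yr.
v_t = 4.74 × μ × d = 4.74 × 0.00433 × 456.62 = 9.3718 km/s.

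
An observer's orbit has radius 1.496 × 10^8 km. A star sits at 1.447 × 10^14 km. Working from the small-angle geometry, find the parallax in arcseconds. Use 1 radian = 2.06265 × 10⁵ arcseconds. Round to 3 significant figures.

0.213 arcsec

θ ≈ B/d = (1.496 × 10^8) / (1.447 × 10^14) = 1.0339 × 10^-6 rad.
In arcseconds: 1.0339 × 10^-6 × 206265 = 0.21326″.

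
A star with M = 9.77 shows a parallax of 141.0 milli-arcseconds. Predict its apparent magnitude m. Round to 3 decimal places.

d = 1/p = 1/0.1410″ = 7.0922 pc.
m − M = 5 log₁₀ d − 5 = 5 log₁₀(7.0922) − 5 = 4.2539 − 5 = -0.7461.
m = M + (m − M) = 9.77 + (-0.7461) = 9.024.

m = 9.024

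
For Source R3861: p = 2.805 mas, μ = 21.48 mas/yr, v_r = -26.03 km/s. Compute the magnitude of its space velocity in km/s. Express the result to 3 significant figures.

d = 1/p = 1/0.002805″ = 356.51 pc.
μ = 21.48 mas/yr = 0.02148 ″/yr.
v_t = 4.740 μ d = 4.740 × 0.02148 × 356.51 = 36.298 km/s.
v = √(v_r² + v_t²) = √((-26.03)² + 36.298²) = √1995.11 = 44.667 km/s.

44.7 km/s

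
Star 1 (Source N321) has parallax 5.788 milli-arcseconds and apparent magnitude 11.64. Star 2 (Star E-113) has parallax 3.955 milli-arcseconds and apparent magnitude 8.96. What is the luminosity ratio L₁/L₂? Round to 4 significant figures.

L₁/L₂ = 0.03956

d₁ = 1/p₁ = 1/0.005788″ = 172.77 pc; d₂ = 1/p₂ = 1/0.003955″ = 252.84 pc.
M₁ = m₁ − 5 log₁₀ d₁ + 5 = 11.64 − 11.1873 + 5 = 5.4527.
M₂ = 8.96 − 12.0142 + 5 = 1.9458.
L₁/L₂ = 10^(0.4(M₂ − M₁)) = 10^(0.4 × (-3.5069)) = 10^(-1.40276) = 0.039559.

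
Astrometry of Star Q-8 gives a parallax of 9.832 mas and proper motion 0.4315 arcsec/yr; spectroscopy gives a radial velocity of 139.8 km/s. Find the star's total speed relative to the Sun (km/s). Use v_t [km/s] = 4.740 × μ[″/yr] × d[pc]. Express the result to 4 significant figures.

d = 1/p = 1/0.009832″ = 101.71 pc.
v_t = 4.740 μ d = 4.740 × 0.4315 × 101.71 = 208.03 km/s.
v = √(v_r² + v_t²) = √(139.8² + 208.03²) = √62820.5 = 250.64 km/s.

250.6 km/s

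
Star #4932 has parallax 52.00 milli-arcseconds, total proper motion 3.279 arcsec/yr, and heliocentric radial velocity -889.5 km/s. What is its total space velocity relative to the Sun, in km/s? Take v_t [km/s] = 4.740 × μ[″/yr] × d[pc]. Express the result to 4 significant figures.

938.4 km/s

d = 1/p = 1/0.05200″ = 19.231 pc.
v_t = 4.740 μ d = 4.740 × 3.279 × 19.231 = 298.9 km/s.
v = √(v_r² + v_t²) = √((-889.5)² + 298.9²) = √880551 = 938.38 km/s.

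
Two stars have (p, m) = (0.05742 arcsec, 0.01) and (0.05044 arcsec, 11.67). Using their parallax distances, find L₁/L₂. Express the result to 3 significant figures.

L₁/L₂ = 35600

d₁ = 1/p₁ = 1/0.05742″ = 17.416 pc; d₂ = 1/p₂ = 1/0.05044″ = 19.826 pc.
M₁ = m₁ − 5 log₁₀ d₁ + 5 = 0.01 − 6.2047 + 5 = -1.1947.
M₂ = 11.67 − 6.4862 + 5 = 10.1838.
L₁/L₂ = 10^(0.4(M₂ − M₁)) = 10^(0.4 × 11.3785) = 10^4.55140 = 35596.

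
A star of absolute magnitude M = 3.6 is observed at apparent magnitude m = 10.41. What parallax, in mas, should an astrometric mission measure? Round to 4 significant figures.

m − M = 10.41 − 3.6 = 6.81.
d = 10^((m−M)/5 + 1) = 10^2.362 = 230.14 pc.
p = 1/d = 1/230.14 = 0.0043452 arcsec = 4.3452 mas.

4.345 mas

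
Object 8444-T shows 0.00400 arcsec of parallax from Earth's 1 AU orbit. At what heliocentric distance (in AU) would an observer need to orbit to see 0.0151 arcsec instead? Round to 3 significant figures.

3.78 AU

Parallax scales linearly with baseline: p ∝ B, so B = p_target / p_Earth × 1 AU.
B = 0.0151 / 0.00400 = 3.775 AU.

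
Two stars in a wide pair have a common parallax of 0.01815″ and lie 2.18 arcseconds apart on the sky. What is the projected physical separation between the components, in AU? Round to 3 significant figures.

d = 1/p = 1/0.01815″ = 55.096 pc.
At distance d (pc), an angle of θ arcsec spans θ·d AU: s = 2.18 × 55.096 = 120.11 AU.

120 AU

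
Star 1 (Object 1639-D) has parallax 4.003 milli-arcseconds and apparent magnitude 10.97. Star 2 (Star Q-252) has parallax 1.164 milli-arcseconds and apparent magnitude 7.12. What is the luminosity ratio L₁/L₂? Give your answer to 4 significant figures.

d₁ = 1/p₁ = 1/0.004003″ = 249.81 pc; d₂ = 1/p₂ = 1/0.001164″ = 859.11 pc.
M₁ = m₁ − 5 log₁₀ d₁ + 5 = 10.97 − 11.9880 + 5 = 3.9820.
M₂ = 7.12 − 14.6702 + 5 = -2.5502.
L₁/L₂ = 10^(0.4(M₂ − M₁)) = 10^(0.4 × (-6.5322)) = 10^(-2.61288) = 0.0024385.

L₁/L₂ = 0.002439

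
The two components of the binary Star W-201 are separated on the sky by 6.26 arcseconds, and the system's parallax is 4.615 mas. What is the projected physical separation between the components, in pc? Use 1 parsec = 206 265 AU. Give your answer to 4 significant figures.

0.006576 pc

d = 1/p = 1/0.004615″ = 216.68 pc.
At distance d (pc), an angle of θ arcsec spans θ·d AU: s = 6.26 × 216.68 = 1356.4 AU.
= 1356.4 / 206265 = 0.0065760 pc.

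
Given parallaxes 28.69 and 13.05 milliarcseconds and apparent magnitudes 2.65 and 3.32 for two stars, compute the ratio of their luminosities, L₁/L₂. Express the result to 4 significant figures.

d₁ = 1/p₁ = 1/0.02869″ = 34.855 pc; d₂ = 1/p₂ = 1/0.01305″ = 76.628 pc.
M₁ = m₁ − 5 log₁₀ d₁ + 5 = 2.65 − 7.7113 + 5 = -0.0613.
M₂ = 3.32 − 9.4219 + 5 = -1.1019.
L₁/L₂ = 10^(0.4(M₂ − M₁)) = 10^(0.4 × (-1.0406)) = 10^(-0.41624) = 0.3835.

L₁/L₂ = 0.3835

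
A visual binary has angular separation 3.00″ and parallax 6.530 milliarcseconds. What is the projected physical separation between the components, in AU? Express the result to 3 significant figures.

459 AU

d = 1/p = 1/0.006530″ = 153.14 pc.
At distance d (pc), an angle of θ arcsec spans θ·d AU: s = 3.00 × 153.14 = 459.42 AU.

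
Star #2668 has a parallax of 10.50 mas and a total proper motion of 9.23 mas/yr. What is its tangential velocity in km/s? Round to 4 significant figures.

d = 1/p = 1/0.01050″ = 95.238 pc.
μ = 9.23 mas/yr = 0.00923 ″/yr.
v_t = 4.74 × μ × d = 4.74 × 0.00923 × 95.238 = 4.1667 km/s.

4.167 km/s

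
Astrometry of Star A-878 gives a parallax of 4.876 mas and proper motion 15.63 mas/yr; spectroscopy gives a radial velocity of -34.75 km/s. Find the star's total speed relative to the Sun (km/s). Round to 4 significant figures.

d = 1/p = 1/0.004876″ = 205.09 pc.
μ = 15.63 mas/yr = 0.01563 ″/yr.
v_t = 4.740 μ d = 4.740 × 0.01563 × 205.09 = 15.194 km/s.
v = √(v_r² + v_t²) = √((-34.75)² + 15.194²) = √1438.42 = 37.927 km/s.

37.93 km/s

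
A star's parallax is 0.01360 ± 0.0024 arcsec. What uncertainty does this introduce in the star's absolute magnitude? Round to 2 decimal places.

σ_M = 0.38 mag

M = m − 5 log₁₀ d + 5 = m + 5 log₁₀ p + 5, so ∂M/∂p = 5/(p ln 10).
σ_M = (5/ln 10) · (σ_p/p) = 2.1715 × 0.0024/0.01360 = 2.1715 × 0.17647 = 0.3832.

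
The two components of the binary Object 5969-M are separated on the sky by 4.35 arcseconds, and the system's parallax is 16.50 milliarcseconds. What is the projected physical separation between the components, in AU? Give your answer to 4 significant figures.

d = 1/p = 1/0.01650″ = 60.606 pc.
At distance d (pc), an angle of θ arcsec spans θ·d AU: s = 4.35 × 60.606 = 263.64 AU.

263.6 AU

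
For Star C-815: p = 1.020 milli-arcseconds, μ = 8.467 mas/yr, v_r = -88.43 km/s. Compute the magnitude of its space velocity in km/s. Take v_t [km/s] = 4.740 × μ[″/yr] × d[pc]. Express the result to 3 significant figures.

96.8 km/s

d = 1/p = 1/0.001020″ = 980.39 pc.
μ = 8.467 mas/yr = 0.008467 ″/yr.
v_t = 4.740 μ d = 4.740 × 0.008467 × 980.39 = 39.347 km/s.
v = √(v_r² + v_t²) = √((-88.43)² + 39.347²) = √9368.05 = 96.789 km/s.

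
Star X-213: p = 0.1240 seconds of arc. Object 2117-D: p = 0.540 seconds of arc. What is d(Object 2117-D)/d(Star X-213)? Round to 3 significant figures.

0.230

Since d = 1/p, d_B/d_A = p_A/p_B.
= 0.1240 / 0.540 = 0.22963.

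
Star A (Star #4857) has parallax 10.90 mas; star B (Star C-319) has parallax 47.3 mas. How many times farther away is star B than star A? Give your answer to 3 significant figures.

0.230

Since d = 1/p, d_B/d_A = p_A/p_B.
= 10.90 / 47.3 = 0.23044.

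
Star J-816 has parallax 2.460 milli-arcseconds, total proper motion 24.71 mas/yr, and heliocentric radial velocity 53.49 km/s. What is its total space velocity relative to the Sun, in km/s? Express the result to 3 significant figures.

d = 1/p = 1/0.002460″ = 406.5 pc.
μ = 24.71 mas/yr = 0.02471 ″/yr.
v_t = 4.740 μ d = 4.740 × 0.02471 × 406.5 = 47.611 km/s.
v = √(v_r² + v_t²) = √(53.49² + 47.611²) = √5127.99 = 71.61 km/s.

71.6 km/s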